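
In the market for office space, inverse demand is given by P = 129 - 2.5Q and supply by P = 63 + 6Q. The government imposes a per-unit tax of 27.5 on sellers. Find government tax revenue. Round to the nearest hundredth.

124.56

Without the tax, 129 - 2.5Q = 63 + 6Q so Q* = 7.7647 and P* = 109.5882.
With the tax, sellers need 27.5 more per unit: 129 - 2.5Q = 63 + 6Q + 27.5, so Q_t = 4.5294. Buyers pay P_b = 117.6765; sellers receive P_s = P_b - 27.5 = 90.1765.
Revenue is the tax times quantity traded: 27.5 x 4.5294 = 124.5588.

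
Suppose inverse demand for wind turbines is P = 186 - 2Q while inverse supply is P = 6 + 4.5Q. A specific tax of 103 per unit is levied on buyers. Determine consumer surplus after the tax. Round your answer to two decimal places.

140.33

Without the tax, 186 - 2Q = 6 + 4.5Q so Q* = 27.6923 and P* = 130.6154.
A tax on buyers shifts demand down by 103: (186 - 103) - 2Q = 6 + 4.5Q, so Q_t = 11.8462. Buyers pay P_b = 162.3077; sellers receive P_s = P_b - 103 = 59.3077.
Consumer surplus is the triangle under demand above P_b: (1/2)(11.8462)(186 - 162.3077) = 140.3314.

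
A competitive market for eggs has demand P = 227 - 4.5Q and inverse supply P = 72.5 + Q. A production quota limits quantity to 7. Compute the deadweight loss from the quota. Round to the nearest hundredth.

1223.27

Unrestricted equilibrium: Q* = (227 - 72.5)/(4.5 + 1) = 28.0909.
At Q = 7 the demand price is 227 - 4.5(7) = 195.5 and the supply price is 72.5 + (7) = 79.5.
DWL = (1/2)(gap between curves at 7) x (Q* - 7) = (1/2)(116)(21.0909) = 1223.2727.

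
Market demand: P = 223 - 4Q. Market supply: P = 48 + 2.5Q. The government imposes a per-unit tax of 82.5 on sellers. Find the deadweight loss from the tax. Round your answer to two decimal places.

Without the tax, 223 - 4Q = 48 + 2.5Q so Q* = 26.9231 and P* = 115.3077.
With the tax, sellers need 82.5 more per unit: 223 - 4Q = 48 + 2.5Q + 82.5, so Q_t = 14.2308. Buyers pay P_b = 166.0769; sellers receive P_s = P_b - 82.5 = 83.5769.
The welfare triangle lost has base Q* - Q_t = 12.6923 and height t = 82.5, so DWL = (1/2)(12.6923)(82.5) = 523.5577.

523.56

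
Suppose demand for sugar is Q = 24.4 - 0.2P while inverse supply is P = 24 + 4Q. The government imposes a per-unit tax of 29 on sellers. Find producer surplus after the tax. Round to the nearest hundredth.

117.56

Rewriting demand in inverse form: P = 122 - 5Q.
Without the tax, 122 - 5Q = 24 + 4Q so Q* = 10.8889 and P* = 67.5556.
With the tax, sellers need 29 more per unit: 122 - 5Q = 24 + 4Q + 29, so Q_t = 7.6667. Buyers pay P_b = 83.6667; sellers receive P_s = P_b - 29 = 54.6667.
PS = (1/2)(Q_t)(P_s - 24) = (1/2)(7.6667)(30.6667) = 117.5556.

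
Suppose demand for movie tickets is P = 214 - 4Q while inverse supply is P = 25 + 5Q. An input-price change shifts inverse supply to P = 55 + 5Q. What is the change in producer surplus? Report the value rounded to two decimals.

Initial equilibrium: Q_0 = 21, P_0 = 130; CS_0 = (1/2)(21)(84) = 882, PS_0 = (1/2)(21)(105) = 1102.5.
New equilibrium: 214 - 4Q = 55 + 5Q gives Q_1 = 17.6667, P_1 = 143.3333; CS_1 = 624.2222, PS_1 = 780.2778.
Change in producer surplus = 780.2778 - 1102.5 = -322.2222.

-322.22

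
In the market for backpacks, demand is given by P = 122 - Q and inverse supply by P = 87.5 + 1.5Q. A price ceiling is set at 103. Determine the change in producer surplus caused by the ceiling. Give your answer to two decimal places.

-62.75

Without the control, 122 - Q = 87.5 + 1.5Q so Q* = 13.8 and P* = 108.2.
At P = 103, sellers supply (103 - 87.5)/1.5 = 10.3333 while buyers want more, so the quantity traded is 10.3333 at price 103.
PS goes from (1/2)(13.8)(20.7) = 142.83 to 80.0833 (computed as (103 - 87.5)(10.3333) - (1/2)(1.5)(10.3333)^2), a change of -62.7467.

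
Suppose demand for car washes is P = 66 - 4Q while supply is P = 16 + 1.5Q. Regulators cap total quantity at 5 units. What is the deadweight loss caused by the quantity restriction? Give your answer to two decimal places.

Without the quota, 66 - 4Q = 16 + 1.5Q gives Q* = 9.0909.
At Q = 5 the demand price is 66 - 4(5) = 46 and the supply price is 16 + 1.5(5) = 23.5.
DWL = (1/2)(gap between curves at 5) x (Q* - 5) = (1/2)(22.5)(4.0909) = 46.0227.

46.02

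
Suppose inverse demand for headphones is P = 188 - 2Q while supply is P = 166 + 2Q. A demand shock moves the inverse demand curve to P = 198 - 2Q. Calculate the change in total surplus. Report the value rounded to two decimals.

Initial equilibrium: Q_0 = 5.5, P_0 = 177; CS_0 = (1/2)(5.5)(11) = 30.25, PS_0 = (1/2)(5.5)(11) = 30.25.
New equilibrium: 198 - 2Q = 166 + 2Q gives Q_1 = 8, P_1 = 182; CS_1 = 64, PS_1 = 64.
Change in total surplus = (64 + 64) - (30.25 + 30.25) = 67.5.

67.50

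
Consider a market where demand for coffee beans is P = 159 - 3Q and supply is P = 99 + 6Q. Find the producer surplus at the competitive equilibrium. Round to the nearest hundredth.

133.33

Setting demand equal to supply, 60 = 9Q, so Q* = 6.6667 and P* = 139.
Producer surplus is the triangle above supply below P*: (1/2)(6.6667)(139 - 99) = (1/2)(6.6667)(40) = 133.3333.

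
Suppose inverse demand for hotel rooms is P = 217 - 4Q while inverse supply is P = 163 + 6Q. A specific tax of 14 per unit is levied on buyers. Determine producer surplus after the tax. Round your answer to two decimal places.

Pre-tax equilibrium: 217 - 4Q = 163 + 6Q gives Q* = 5.4, P* = 195.4.
With the tax, buyers' net willingness to pay falls by 14: (217 - 14) - 4Q = 163 + 6Q, so Q_t = 4. Buyers pay P_b = 201; sellers receive P_s = P_b - 14 = 187.
Producer surplus is the triangle above supply below P_s: (1/2)(4)(187 - 163) = 48.

48.00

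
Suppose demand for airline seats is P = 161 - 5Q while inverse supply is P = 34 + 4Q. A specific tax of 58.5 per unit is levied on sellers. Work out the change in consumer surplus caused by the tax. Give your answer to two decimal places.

-352.99

Pre-tax equilibrium: 161 - 5Q = 34 + 4Q gives Q* = 14.1111, P* = 90.4444.
With the tax, sellers need 58.5 more per unit: 161 - 5Q = 34 + 4Q + 58.5, so Q_t = 7.6111. Buyers pay P_b = 122.9444; sellers receive P_s = P_b - 58.5 = 64.4444.
Consumers lose the trapezoid between P* and P_b out to Q_t plus the triangle from Q_t to Q*: change in CS = 144.8225 - 497.8086 = -352.9861.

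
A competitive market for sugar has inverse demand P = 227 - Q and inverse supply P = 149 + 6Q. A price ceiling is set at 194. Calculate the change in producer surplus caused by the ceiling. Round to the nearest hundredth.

-203.74

Free-market equilibrium: 227 - Q = 149 + 6Q gives Q* = 11.1429, P* = 215.8571.
At P = 194, sellers supply (194 - 149)/6 = 7.5 while buyers want more, so the quantity traded is 7.5 at price 194.
PS goes from (1/2)(11.1429)(66.8571) = 372.4898 to 168.75 (computed as (194 - 149)(7.5) - (1/2)(6)(7.5)^2), a change of -203.7398.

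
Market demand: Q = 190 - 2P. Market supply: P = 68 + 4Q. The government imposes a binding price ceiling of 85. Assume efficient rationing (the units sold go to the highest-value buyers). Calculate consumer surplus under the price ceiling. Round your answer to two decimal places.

Rewriting demand in inverse form: P = 95 - 0.5Q.
Free-market equilibrium: 95 - 0.5Q = 68 + 4Q gives Q* = 6, P* = 92.
At P = 85, sellers supply (85 - 68)/4 = 4.25 while buyers want more, so the quantity traded is 4.25 at price 85.
The demand price at Q = 4.25 is 92.875. CS is the trapezoid between demand and 85 over [0, 4.25]: (1/2)[(95 - 85) + (92.875 - 85)](4.25) = 37.9844.

37.98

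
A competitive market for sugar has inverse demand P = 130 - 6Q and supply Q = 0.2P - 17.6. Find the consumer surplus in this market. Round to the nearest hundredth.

Rewriting supply in inverse form: P = 88 + 5Q.
Set 130 - 6Q = 88 + 5Q, which gives 42 = 11Q, so Q* = 3.8182 and P* = 130 - 6(3.8182) = 107.0909.
The demand choke price is 130, so CS = (1/2)(Q*)(130 - P*) = (1/2)(3.8182)(22.9091) = 43.7355.

43.74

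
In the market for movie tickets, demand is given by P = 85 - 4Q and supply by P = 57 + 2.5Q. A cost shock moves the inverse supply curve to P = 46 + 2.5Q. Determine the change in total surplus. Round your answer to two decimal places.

56.69

Initial equilibrium: Q_0 = 4.3077, P_0 = 67.7692; CS_0 = (1/2)(4.3077)(17.2308) = 37.1124, PS_0 = (1/2)(4.3077)(10.7692) = 23.1953.
New equilibrium: 85 - 4Q = 46 + 2.5Q gives Q_1 = 6, P_1 = 61; CS_1 = 72, PS_1 = 45.
Change in total surplus = (72 + 45) - (37.1124 + 23.1953) = 56.6923.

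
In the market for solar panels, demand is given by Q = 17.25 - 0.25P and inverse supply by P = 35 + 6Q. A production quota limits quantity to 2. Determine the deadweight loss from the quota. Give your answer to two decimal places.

Rewriting demand in inverse form: P = 69 - 4Q.
Unrestricted equilibrium: Q* = (69 - 35)/(4 + 6) = 3.4.
At Q = 2 the demand price is 69 - 4(2) = 61 and the supply price is 35 + 6(2) = 47.
DWL = (1/2)(gap between curves at 2) x (Q* - 2) = (1/2)(14)(1.4) = 9.8.

9.80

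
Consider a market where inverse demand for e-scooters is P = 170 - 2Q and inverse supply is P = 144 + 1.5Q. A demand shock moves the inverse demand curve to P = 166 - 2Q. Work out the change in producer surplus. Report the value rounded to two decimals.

-11.76

Initial equilibrium: Q_0 = 7.4286, P_0 = 155.1429; CS_0 = (1/2)(7.4286)(14.8571) = 55.1837, PS_0 = (1/2)(7.4286)(11.1429) = 41.3878.
New equilibrium: 166 - 2Q = 144 + 1.5Q gives Q_1 = 6.2857, P_1 = 153.4286; CS_1 = 39.5102, PS_1 = 29.6327.
Change in producer surplus = 29.6327 - 41.3878 = -11.7551.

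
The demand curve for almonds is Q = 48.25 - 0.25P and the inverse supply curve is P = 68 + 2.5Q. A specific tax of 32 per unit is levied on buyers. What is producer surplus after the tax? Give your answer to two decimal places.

255.89

Rewriting demand in inverse form: P = 193 - 4Q.
Without the tax, 193 - 4Q = 68 + 2.5Q so Q* = 19.2308 and P* = 116.0769.
A tax on buyers shifts demand down by 32: (193 - 32) - 4Q = 68 + 2.5Q, so Q_t = 14.3077. Buyers pay P_b = 135.7692; sellers receive P_s = P_b - 32 = 103.7692.
PS = (1/2)(Q_t)(P_s - 68) = (1/2)(14.3077)(35.7692) = 255.8876.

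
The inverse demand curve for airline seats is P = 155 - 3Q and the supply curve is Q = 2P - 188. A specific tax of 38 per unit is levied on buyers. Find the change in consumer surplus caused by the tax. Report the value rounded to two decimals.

-390.86

Rewriting supply in inverse form: P = 94 + 0.5Q.
Without the tax, 155 - 3Q = 94 + 0.5Q so Q* = 17.4286 and P* = 102.7143.
With the tax, buyers' net willingness to pay falls by 38: (155 - 38) - 3Q = 94 + 0.5Q, so Q_t = 6.5714. Buyers pay P_b = 135.2857; sellers receive P_s = P_b - 38 = 97.2857.
Consumers lose the trapezoid between P* and P_b out to Q_t plus the triangle from Q_t to Q*: change in CS = 64.7755 - 455.6327 = -390.8571.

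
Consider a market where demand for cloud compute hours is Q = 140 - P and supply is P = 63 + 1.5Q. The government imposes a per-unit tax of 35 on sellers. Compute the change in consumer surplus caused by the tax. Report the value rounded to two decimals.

Rewriting demand in inverse form: P = 140 - Q.
Pre-tax equilibrium: 140 - Q = 63 + 1.5Q gives Q* = 30.8, P* = 109.2.
With the tax, sellers need 35 more per unit: 140 - Q = 63 + 1.5Q + 35, so Q_t = 16.8. Buyers pay P_b = 123.2; sellers receive P_s = P_b - 35 = 88.2.
Consumers lose the trapezoid between P* and P_b out to Q_t plus the triangle from Q_t to Q*: change in CS = 141.12 - 474.32 = -333.2.

-333.20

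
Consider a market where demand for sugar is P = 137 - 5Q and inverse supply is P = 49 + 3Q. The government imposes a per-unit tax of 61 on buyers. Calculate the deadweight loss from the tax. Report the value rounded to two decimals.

Pre-tax equilibrium: 137 - 5Q = 49 + 3Q gives Q* = 11, P* = 82.
A tax on buyers shifts demand down by 61: (137 - 61) - 5Q = 49 + 3Q, so Q_t = 3.375. Buyers pay P_b = 120.125; sellers receive P_s = P_b - 61 = 59.125.
The welfare triangle lost has base Q* - Q_t = 7.625 and height t = 61, so DWL = (1/2)(7.625)(61) = 232.5625.

232.56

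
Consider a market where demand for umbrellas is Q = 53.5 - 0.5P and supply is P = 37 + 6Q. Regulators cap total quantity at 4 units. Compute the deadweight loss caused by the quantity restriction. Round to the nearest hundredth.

90.25

Rewriting demand in inverse form: P = 107 - 2Q.
Unrestricted equilibrium: Q* = (107 - 37)/(2 + 6) = 8.75.
At Q = 4 the demand price is 107 - 2(4) = 99 and the supply price is 37 + 6(4) = 61.
Deadweight loss is the triangle between the curves from 4 to 8.75: (1/2)(99 - 61)(8.75 - 4) = 90.25.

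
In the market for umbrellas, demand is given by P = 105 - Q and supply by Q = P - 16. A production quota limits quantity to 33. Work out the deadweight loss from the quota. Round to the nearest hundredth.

132.25

Rewriting supply in inverse form: P = 16 + Q.
Without the quota, 105 - Q = 16 + Q gives Q* = 44.5.
At Q = 33 the demand price is 105 - (33) = 72 and the supply price is 16 + (33) = 49.
Deadweight loss is the triangle between the curves from 33 to 44.5: (1/2)(72 - 49)(44.5 - 33) = 132.25.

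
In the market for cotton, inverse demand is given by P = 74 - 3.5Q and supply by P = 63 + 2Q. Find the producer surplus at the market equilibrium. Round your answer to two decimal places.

4.00

Set 74 - 3.5Q = 63 + 2Q, which gives 11 = 5.5Q, so Q* = 2 and P* = 74 - 3.5(2) = 67.
PS is the area between P* and the supply curve from 0 to Q*: (1/2)(2)(4) = 4.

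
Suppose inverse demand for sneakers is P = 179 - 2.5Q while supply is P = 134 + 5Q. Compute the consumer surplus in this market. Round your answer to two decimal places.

Set 179 - 2.5Q = 134 + 5Q, which gives 45 = 7.5Q, so Q* = 6 and P* = 179 - 2.5(6) = 164.
The demand choke price is 179, so CS = (1/2)(Q*)(179 - P*) = (1/2)(6)(15) = 45.

45.00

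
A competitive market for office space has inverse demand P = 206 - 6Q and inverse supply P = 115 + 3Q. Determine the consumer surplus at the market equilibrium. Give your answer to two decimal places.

Setting demand equal to supply, 91 = 9Q, so Q* = 10.1111 and P* = 145.3333.
CS is the area between the demand curve and P* from 0 to Q*: (1/2)(10.1111)(60.6667) = 306.7037.

306.70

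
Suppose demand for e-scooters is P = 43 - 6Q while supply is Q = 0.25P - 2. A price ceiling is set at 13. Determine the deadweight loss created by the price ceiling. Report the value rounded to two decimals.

Rewriting supply in inverse form: P = 8 + 4Q.
Without the control, 43 - 6Q = 8 + 4Q so Q* = 3.5 and P* = 22.
At P = 13, sellers supply (13 - 8)/4 = 1.25 while buyers want more, so the quantity traded is 1.25 at price 13.
At Q = 1.25 the demand price is 35.5 and the supply price is 13. Deadweight loss is the triangle between the curves from 1.25 to 3.5: (1/2)(35.5 - 13)(3.5 - 1.25) = 25.3125.

25.31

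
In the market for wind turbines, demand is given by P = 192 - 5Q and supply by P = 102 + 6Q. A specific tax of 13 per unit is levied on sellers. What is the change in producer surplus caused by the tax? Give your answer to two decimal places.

Pre-tax equilibrium: 192 - 5Q = 102 + 6Q gives Q* = 8.1818, P* = 151.0909.
With the tax, sellers need 13 more per unit: 192 - 5Q = 102 + 6Q + 13, so Q_t = 7. Buyers pay P_b = 157; sellers receive P_s = P_b - 13 = 144.
PS falls from (1/2)(8.1818)(49.0909) = 200.8264 to (1/2)(7)(42) = 147, a change of -53.8264.

-53.83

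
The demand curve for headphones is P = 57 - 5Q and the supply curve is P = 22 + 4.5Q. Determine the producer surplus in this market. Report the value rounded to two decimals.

30.54

Equilibrium: 57 - 5Q = 22 + 4.5Q, so Q* = 3.6842 and P* = 38.5789.
Producer surplus is the triangle above supply below P*: (1/2)(3.6842)(38.5789 - 22) = (1/2)(3.6842)(16.5789) = 30.5402.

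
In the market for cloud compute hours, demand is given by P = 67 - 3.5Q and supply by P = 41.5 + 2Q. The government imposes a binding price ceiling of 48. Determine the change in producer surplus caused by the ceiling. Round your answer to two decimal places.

Without the control, 67 - 3.5Q = 41.5 + 2Q so Q* = 4.6364 and P* = 50.7727.
At the ceiling price 48, quantity supplied is (48 - 41.5)/2 = 3.25; supply is the short side, so Q = 3.25 trades at P = 48.
PS goes from (1/2)(4.6364)(9.2727) = 21.4959 to 10.5625 (computed as (48 - 41.5)(3.25) - (1/2)(2)(3.25)^2), a change of -10.9334.

-10.93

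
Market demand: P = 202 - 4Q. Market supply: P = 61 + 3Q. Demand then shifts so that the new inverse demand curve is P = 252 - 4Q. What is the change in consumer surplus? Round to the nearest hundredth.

677.55

Initial equilibrium: Q_0 = 20.1429, P_0 = 121.4286; CS_0 = (1/2)(20.1429)(80.5714) = 811.4694, PS_0 = (1/2)(20.1429)(60.4286) = 608.602.
New equilibrium: 252 - 4Q = 61 + 3Q gives Q_1 = 27.2857, P_1 = 142.8571; CS_1 = 1489.0204, PS_1 = 1116.7653.
Change in consumer surplus = 1489.0204 - 811.4694 = 677.551.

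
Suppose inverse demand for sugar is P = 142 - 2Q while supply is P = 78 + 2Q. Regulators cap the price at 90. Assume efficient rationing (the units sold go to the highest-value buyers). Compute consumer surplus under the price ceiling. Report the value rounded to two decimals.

276.00

Without the control, 142 - 2Q = 78 + 2Q so Q* = 16 and P* = 110.
At P = 90, sellers supply (90 - 78)/2 = 6 while buyers want more, so the quantity traded is 6 at price 90.
The demand price at Q = 6 is 130. CS is the trapezoid between demand and 90 over [0, 6]: (1/2)[(142 - 90) + (130 - 90)](6) = 276.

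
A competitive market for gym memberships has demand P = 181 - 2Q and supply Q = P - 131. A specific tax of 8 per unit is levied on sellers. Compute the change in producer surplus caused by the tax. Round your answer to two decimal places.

-40.89

Rewriting supply in inverse form: P = 131 + Q.
Without the tax, 181 - 2Q = 131 + Q so Q* = 16.6667 and P* = 147.6667.
A tax on sellers shifts supply up by 8: 181 - 2Q = 131 + Q + 8, so Q_t = 14. Buyers pay P_b = 153; sellers receive P_s = P_b - 8 = 145.
Producers lose the trapezoid between P_s and P* out to Q_t plus the triangle from Q_t to Q*: change in PS = 98 - 138.8889 = -40.8889.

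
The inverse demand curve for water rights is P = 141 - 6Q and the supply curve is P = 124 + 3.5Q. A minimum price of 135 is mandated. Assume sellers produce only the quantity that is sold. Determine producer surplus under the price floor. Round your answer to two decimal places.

9.25

Free-market equilibrium: 141 - 6Q = 124 + 3.5Q gives Q* = 1.7895, P* = 130.2632.
At P = 135, buyers demand (141 - 135)/6 = 1 while sellers would supply more, so the quantity traded is 1 at price 135.
The supply price at Q = 1 is 127.5. PS is the trapezoid between 135 and supply over [0, 1]: (1/2)[(135 - 124) + (135 - 127.5)](1) = 9.25.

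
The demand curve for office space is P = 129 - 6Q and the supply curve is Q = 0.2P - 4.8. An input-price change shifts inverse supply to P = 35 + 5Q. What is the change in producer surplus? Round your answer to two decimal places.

Rewriting supply in inverse form: P = 24 + 5Q.
Initial equilibrium: Q_0 = 9.5455, P_0 = 71.7273; CS_0 = (1/2)(9.5455)(57.2727) = 273.3471, PS_0 = (1/2)(9.5455)(47.7273) = 227.7893.
New equilibrium: 129 - 6Q = 35 + 5Q gives Q_1 = 8.5455, P_1 = 77.7273; CS_1 = 219.0744, PS_1 = 182.562.
Change in producer surplus = 182.562 - 227.7893 = -45.2273.

-45.23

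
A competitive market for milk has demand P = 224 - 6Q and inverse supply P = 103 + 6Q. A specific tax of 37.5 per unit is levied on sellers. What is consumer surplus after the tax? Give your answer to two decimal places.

Pre-tax equilibrium: 224 - 6Q = 103 + 6Q gives Q* = 10.0833, P* = 163.5.
A tax on sellers shifts supply up by 37.5: 224 - 6Q = 103 + 6Q + 37.5, so Q_t = 6.9583. Buyers pay P_b = 182.25; sellers receive P_s = P_b - 37.5 = 144.75.
CS = (1/2)(Q_t)(224 - P_b) = (1/2)(6.9583)(41.75) = 145.2552.

145.26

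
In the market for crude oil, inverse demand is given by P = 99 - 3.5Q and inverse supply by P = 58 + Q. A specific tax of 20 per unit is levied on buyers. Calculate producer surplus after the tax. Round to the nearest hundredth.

Pre-tax equilibrium: 99 - 3.5Q = 58 + Q gives Q* = 9.1111, P* = 67.1111.
A tax on buyers shifts demand down by 20: (99 - 20) - 3.5Q = 58 + Q, so Q_t = 4.6667. Buyers pay P_b = 82.6667; sellers receive P_s = P_b - 20 = 62.6667.
PS = (1/2)(Q_t)(P_s - 58) = (1/2)(4.6667)(4.6667) = 10.8889.

10.89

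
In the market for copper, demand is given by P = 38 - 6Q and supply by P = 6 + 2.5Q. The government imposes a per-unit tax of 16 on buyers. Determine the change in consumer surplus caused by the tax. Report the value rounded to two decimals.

-31.89

Pre-tax equilibrium: 38 - 6Q = 6 + 2.5Q gives Q* = 3.7647, P* = 15.4118.
With the tax, buyers' net willingness to pay falls by 16: (38 - 16) - 6Q = 6 + 2.5Q, so Q_t = 1.8824. Buyers pay P_b = 26.7059; sellers receive P_s = P_b - 16 = 10.7059.
Consumers lose the trapezoid between P* and P_b out to Q_t plus the triangle from Q_t to Q*: change in CS = 10.6298 - 42.519 = -31.8893.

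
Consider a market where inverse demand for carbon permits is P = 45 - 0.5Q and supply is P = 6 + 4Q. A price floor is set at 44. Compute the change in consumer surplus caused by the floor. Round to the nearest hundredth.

Without the control, 45 - 0.5Q = 6 + 4Q so Q* = 8.6667 and P* = 40.6667.
At the floor price 44, quantity demanded is (45 - 44)/0.5 = 2; demand is the short side, so Q = 2 trades at P = 44.
CS goes from (1/2)(8.6667)(4.3333) = 18.7778 to 1 (computed as (45 - 44)(2) - (1/2)(0.5)(2)^2), a change of -17.7778.

-17.78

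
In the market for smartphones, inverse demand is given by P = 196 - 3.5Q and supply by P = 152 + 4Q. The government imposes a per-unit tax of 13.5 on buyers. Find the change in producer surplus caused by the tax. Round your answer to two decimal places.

-35.76

Pre-tax equilibrium: 196 - 3.5Q = 152 + 4Q gives Q* = 5.8667, P* = 175.4667.
A tax on buyers shifts demand down by 13.5: (196 - 13.5) - 3.5Q = 152 + 4Q, so Q_t = 4.0667. Buyers pay P_b = 181.7667; sellers receive P_s = P_b - 13.5 = 168.2667.
PS falls from (1/2)(5.8667)(23.4667) = 68.8356 to (1/2)(4.0667)(16.2667) = 33.0756, a change of -35.76.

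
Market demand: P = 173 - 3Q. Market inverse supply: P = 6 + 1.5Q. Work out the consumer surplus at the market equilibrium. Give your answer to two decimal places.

2065.85

Setting demand equal to supply, 167 = 4.5Q, so Q* = 37.1111 and P* = 61.6667.
Consumer surplus is the triangle under demand above P*: (1/2)(37.1111)(173 - 61.6667) = (1/2)(37.1111)(111.3333) = 2065.8519.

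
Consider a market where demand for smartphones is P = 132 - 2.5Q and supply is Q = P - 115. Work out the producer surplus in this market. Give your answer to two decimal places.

11.80

Rewriting supply in inverse form: P = 115 + Q.
Set 132 - 2.5Q = 115 + Q, which gives 17 = 3.5Q, so Q* = 4.8571 and P* = 132 - 2.5(4.8571) = 119.8571.
PS is the area between P* and the supply curve from 0 to Q*: (1/2)(4.8571)(4.8571) = 11.7959.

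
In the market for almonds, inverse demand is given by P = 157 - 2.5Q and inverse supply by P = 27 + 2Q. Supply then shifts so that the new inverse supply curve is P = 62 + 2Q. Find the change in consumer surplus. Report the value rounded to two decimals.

-486.11

Initial equilibrium: Q_0 = 28.8889, P_0 = 84.7778; CS_0 = (1/2)(28.8889)(72.2222) = 1043.2099, PS_0 = (1/2)(28.8889)(57.7778) = 834.5679.
New equilibrium: 157 - 2.5Q = 62 + 2Q gives Q_1 = 21.1111, P_1 = 104.2222; CS_1 = 557.0988, PS_1 = 445.679.
Change in consumer surplus = 557.0988 - 1043.2099 = -486.1111.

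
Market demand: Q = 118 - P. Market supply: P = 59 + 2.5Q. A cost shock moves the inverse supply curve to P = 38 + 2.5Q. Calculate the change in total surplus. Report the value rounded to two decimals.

417.00

Rewriting demand in inverse form: P = 118 - Q.
Initial equilibrium: Q_0 = 16.8571, P_0 = 101.1429; CS_0 = (1/2)(16.8571)(16.8571) = 142.0816, PS_0 = (1/2)(16.8571)(42.1429) = 355.2041.
New equilibrium: 118 - Q = 38 + 2.5Q gives Q_1 = 22.8571, P_1 = 95.1429; CS_1 = 261.2245, PS_1 = 653.0612.
Change in total surplus = (261.2245 + 653.0612) - (142.0816 + 355.2041) = 417.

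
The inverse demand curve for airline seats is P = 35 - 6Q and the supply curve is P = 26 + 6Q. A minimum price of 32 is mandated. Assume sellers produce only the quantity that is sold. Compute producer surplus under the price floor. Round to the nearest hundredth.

2.25

Without the control, 35 - 6Q = 26 + 6Q so Q* = 0.75 and P* = 30.5.
At P = 32, buyers demand (35 - 32)/6 = 0.5 while sellers would supply more, so the quantity traded is 0.5 at price 32.
The supply price at Q = 0.5 is 29. PS is the trapezoid between 32 and supply over [0, 0.5]: (1/2)[(32 - 26) + (32 - 29)](0.5) = 2.25.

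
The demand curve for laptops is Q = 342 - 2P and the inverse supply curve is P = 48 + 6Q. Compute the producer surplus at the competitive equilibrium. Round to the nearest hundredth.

1074.25

Rewriting demand in inverse form: P = 171 - 0.5Q.
Equilibrium: 171 - 0.5Q = 48 + 6Q, so Q* = 18.9231 and P* = 161.5385.
The supply curve's price intercept is 48, so PS = (1/2)(Q*)(P* - 48) = (1/2)(18.9231)(113.5385) = 1074.2485.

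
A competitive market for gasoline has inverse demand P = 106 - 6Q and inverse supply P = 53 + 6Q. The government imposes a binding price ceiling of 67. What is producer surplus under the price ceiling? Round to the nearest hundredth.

Without the control, 106 - 6Q = 53 + 6Q so Q* = 4.4167 and P* = 79.5.
At the ceiling price 67, quantity supplied is (67 - 53)/6 = 2.3333; supply is the short side, so Q = 2.3333 trades at P = 67.
PS is the triangle above supply below 67: (1/2)(2.3333)(67 - 53) = 16.3333.

16.33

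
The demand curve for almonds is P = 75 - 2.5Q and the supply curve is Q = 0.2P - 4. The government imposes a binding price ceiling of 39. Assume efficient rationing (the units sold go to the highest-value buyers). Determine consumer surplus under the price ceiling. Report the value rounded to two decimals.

118.75

Rewriting supply in inverse form: P = 20 + 5Q.
Without the control, 75 - 2.5Q = 20 + 5Q so Q* = 7.3333 and P* = 56.6667.
At P = 39, sellers supply (39 - 20)/5 = 3.8 while buyers want more, so the quantity traded is 3.8 at price 39.
The demand price at Q = 3.8 is 65.5. CS is the trapezoid between demand and 39 over [0, 3.8]: (1/2)[(75 - 39) + (65.5 - 39)](3.8) = 118.75.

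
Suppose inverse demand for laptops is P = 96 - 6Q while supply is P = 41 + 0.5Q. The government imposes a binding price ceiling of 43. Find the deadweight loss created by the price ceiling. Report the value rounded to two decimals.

Without the control, 96 - 6Q = 41 + 0.5Q so Q* = 8.4615 and P* = 45.2308.
At P = 43, sellers supply (43 - 41)/0.5 = 4 while buyers want more, so the quantity traded is 4 at price 43.
The lost-trades triangle has base Q* - 4 = 4.4615 and height equal to the gap between the curves at Q = 4, which is 72 - 43 = 29. DWL = (1/2)(4.4615)(29) = 64.6923.

64.69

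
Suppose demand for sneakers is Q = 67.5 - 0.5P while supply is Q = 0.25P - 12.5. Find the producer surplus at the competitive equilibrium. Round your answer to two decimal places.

401.39

Rewriting demand in inverse form: P = 135 - 2Q.
Rewriting supply in inverse form: P = 50 + 4Q.
Set 135 - 2Q = 50 + 4Q, which gives 85 = 6Q, so Q* = 14.1667 and P* = 135 - 2(14.1667) = 106.6667.
PS is the area between P* and the supply curve from 0 to Q*: (1/2)(14.1667)(56.6667) = 401.3889.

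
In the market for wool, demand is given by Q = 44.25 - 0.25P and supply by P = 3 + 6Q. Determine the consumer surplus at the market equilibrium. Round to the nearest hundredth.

Rewriting demand in inverse form: P = 177 - 4Q.
Setting demand equal to supply, 174 = 10Q, so Q* = 17.4 and P* = 107.4.
Consumer surplus is the triangle under demand above P*: (1/2)(17.4)(177 - 107.4) = (1/2)(17.4)(69.6) = 605.52.

605.52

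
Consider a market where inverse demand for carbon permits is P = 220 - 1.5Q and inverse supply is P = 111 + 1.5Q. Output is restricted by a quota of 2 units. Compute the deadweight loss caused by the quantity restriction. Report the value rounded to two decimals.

Unrestricted equilibrium: Q* = (220 - 111)/(1.5 + 1.5) = 36.3333.
At Q = 2 the demand price is 220 - 1.5(2) = 217 and the supply price is 111 + 1.5(2) = 114.
Deadweight loss is the triangle between the curves from 2 to 36.3333: (1/2)(217 - 114)(36.3333 - 2) = 1768.1667.

1768.17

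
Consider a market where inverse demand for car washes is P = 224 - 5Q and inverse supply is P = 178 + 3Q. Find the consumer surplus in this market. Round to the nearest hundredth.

82.66

Equilibrium: 224 - 5Q = 178 + 3Q, so Q* = 5.75 and P* = 195.25.
Consumer surplus is the triangle under demand above P*: (1/2)(5.75)(224 - 195.25) = (1/2)(5.75)(28.75) = 82.6562.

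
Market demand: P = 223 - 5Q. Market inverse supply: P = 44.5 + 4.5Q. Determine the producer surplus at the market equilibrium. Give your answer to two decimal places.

Setting demand equal to supply, 178.5 = 9.5Q, so Q* = 18.7895 and P* = 129.0526.
The supply curve's price intercept is 44.5, so PS = (1/2)(Q*)(P* - 44.5) = (1/2)(18.7895)(84.5526) = 794.3497.

794.35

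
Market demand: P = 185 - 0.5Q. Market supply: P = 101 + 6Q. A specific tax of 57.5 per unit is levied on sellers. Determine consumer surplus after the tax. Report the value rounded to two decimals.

Pre-tax equilibrium: 185 - 0.5Q = 101 + 6Q gives Q* = 12.9231, P* = 178.5385.
A tax on sellers shifts supply up by 57.5: 185 - 0.5Q = 101 + 6Q + 57.5, so Q_t = 4.0769. Buyers pay P_b = 182.9615; sellers receive P_s = P_b - 57.5 = 125.4615.
Consumer surplus is the triangle under demand above P_b: (1/2)(4.0769)(185 - 182.9615) = 4.1553.

4.16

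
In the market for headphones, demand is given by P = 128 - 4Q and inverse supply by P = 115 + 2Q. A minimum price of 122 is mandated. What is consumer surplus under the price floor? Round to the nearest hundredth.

Free-market equilibrium: 128 - 4Q = 115 + 2Q gives Q* = 2.1667, P* = 119.3333.
At the floor price 122, quantity demanded is (128 - 122)/4 = 1.5; demand is the short side, so Q = 1.5 trades at P = 122.
CS is the triangle under demand above 122: (1/2)(1.5)(128 - 122) = 4.5.

4.50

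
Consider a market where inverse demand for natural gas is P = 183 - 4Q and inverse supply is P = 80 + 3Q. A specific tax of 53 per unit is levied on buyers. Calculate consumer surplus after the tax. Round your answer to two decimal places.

Pre-tax equilibrium: 183 - 4Q = 80 + 3Q gives Q* = 14.7143, P* = 124.1429.
A tax on buyers shifts demand down by 53: (183 - 53) - 4Q = 80 + 3Q, so Q_t = 7.1429. Buyers pay P_b = 154.4286; sellers receive P_s = P_b - 53 = 101.4286.
CS = (1/2)(Q_t)(183 - P_b) = (1/2)(7.1429)(28.5714) = 102.0408.

102.04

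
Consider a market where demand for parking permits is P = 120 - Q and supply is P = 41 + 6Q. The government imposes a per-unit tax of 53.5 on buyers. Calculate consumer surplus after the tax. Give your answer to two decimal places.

6.64

Without the tax, 120 - Q = 41 + 6Q so Q* = 11.2857 and P* = 108.7143.
With the tax, buyers' net willingness to pay falls by 53.5: (120 - 53.5) - Q = 41 + 6Q, so Q_t = 3.6429. Buyers pay P_b = 116.3571; sellers receive P_s = P_b - 53.5 = 62.8571.
Consumer surplus is the triangle under demand above P_b: (1/2)(3.6429)(120 - 116.3571) = 6.6352.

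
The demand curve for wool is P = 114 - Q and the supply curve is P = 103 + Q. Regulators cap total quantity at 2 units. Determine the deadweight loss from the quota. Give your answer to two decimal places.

12.25

Unrestricted equilibrium: Q* = (114 - 103)/(1 + 1) = 5.5.
At Q = 2 the demand price is 114 - (2) = 112 and the supply price is 103 + (2) = 105.
Deadweight loss is the triangle between the curves from 2 to 5.5: (1/2)(112 - 105)(5.5 - 2) = 12.25.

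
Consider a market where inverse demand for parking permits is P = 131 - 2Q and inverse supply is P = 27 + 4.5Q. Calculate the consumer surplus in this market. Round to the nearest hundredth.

Equilibrium: 131 - 2Q = 27 + 4.5Q, so Q* = 16 and P* = 99.
The demand choke price is 131, so CS = (1/2)(Q*)(131 - P*) = (1/2)(16)(32) = 256.

256.00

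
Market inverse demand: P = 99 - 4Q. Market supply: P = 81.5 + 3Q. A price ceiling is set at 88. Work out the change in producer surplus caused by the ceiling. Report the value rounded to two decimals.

Free-market equilibrium: 99 - 4Q = 81.5 + 3Q gives Q* = 2.5, P* = 89.
At P = 88, sellers supply (88 - 81.5)/3 = 2.1667 while buyers want more, so the quantity traded is 2.1667 at price 88.
PS goes from (1/2)(2.5)(7.5) = 9.375 to 7.0417 (computed as (88 - 81.5)(2.1667) - (1/2)(3)(2.1667)^2), a change of -2.3333.

-2.33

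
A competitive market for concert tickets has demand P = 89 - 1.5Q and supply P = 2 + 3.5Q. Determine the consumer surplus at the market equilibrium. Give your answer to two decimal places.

227.07

Set 89 - 1.5Q = 2 + 3.5Q, which gives 87 = 5Q, so Q* = 17.4 and P* = 89 - 1.5(17.4) = 62.9.
CS is the area between the demand curve and P* from 0 to Q*: (1/2)(17.4)(26.1) = 227.07.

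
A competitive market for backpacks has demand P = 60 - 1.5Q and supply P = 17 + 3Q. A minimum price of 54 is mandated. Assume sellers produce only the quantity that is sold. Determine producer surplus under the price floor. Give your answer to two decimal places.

124.00

Without the control, 60 - 1.5Q = 17 + 3Q so Q* = 9.5556 and P* = 45.6667.
At P = 54, buyers demand (60 - 54)/1.5 = 4 while sellers would supply more, so the quantity traded is 4 at price 54.
The supply price at Q = 4 is 29. PS is the trapezoid between 54 and supply over [0, 4]: (1/2)[(54 - 17) + (54 - 29)](4) = 124.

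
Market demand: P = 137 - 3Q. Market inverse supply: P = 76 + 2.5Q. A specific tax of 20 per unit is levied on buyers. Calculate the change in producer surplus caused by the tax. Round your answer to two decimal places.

-84.30

Without the tax, 137 - 3Q = 76 + 2.5Q so Q* = 11.0909 and P* = 103.7273.
A tax on buyers shifts demand down by 20: (137 - 20) - 3Q = 76 + 2.5Q, so Q_t = 7.4545. Buyers pay P_b = 114.6364; sellers receive P_s = P_b - 20 = 94.6364.
Producers lose the trapezoid between P_s and P* out to Q_t plus the triangle from Q_t to Q*: change in PS = 69.4628 - 153.7603 = -84.2975.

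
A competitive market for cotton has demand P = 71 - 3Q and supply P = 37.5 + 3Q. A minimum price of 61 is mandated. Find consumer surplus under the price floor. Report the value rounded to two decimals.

16.67

Free-market equilibrium: 71 - 3Q = 37.5 + 3Q gives Q* = 5.5833, P* = 54.25.
At P = 61, buyers demand (71 - 61)/3 = 3.3333 while sellers would supply more, so the quantity traded is 3.3333 at price 61.
CS is the triangle under demand above 61: (1/2)(3.3333)(71 - 61) = 16.6667.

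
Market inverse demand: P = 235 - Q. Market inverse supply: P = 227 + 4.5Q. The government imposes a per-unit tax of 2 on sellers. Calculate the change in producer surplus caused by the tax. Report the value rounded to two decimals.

-2.08

Without the tax, 235 - Q = 227 + 4.5Q so Q* = 1.4545 and P* = 233.5455.
A tax on sellers shifts supply up by 2: 235 - Q = 227 + 4.5Q + 2, so Q_t = 1.0909. Buyers pay P_b = 233.9091; sellers receive P_s = P_b - 2 = 231.9091.
Producers lose the trapezoid between P_s and P* out to Q_t plus the triangle from Q_t to Q*: change in PS = 2.6777 - 4.7603 = -2.0826.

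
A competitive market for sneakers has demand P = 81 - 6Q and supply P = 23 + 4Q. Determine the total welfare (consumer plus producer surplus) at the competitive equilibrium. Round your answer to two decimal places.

168.20

Set 81 - 6Q = 23 + 4Q, which gives 58 = 10Q, so Q* = 5.8 and P* = 81 - 6(5.8) = 46.2.
Total surplus is the full triangle between the curves from 0 to Q*: (1/2)(5.8)(81 - 23) = 168.2.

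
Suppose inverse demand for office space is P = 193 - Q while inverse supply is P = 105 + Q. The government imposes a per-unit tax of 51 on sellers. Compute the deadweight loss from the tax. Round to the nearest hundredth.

650.25

Pre-tax equilibrium: 193 - Q = 105 + Q gives Q* = 44, P* = 149.
A tax on sellers shifts supply up by 51: 193 - Q = 105 + Q + 51, so Q_t = 18.5. Buyers pay P_b = 174.5; sellers receive P_s = P_b - 51 = 123.5.
The welfare triangle lost has base Q* - Q_t = 25.5 and height t = 51, so DWL = (1/2)(25.5)(51) = 650.25.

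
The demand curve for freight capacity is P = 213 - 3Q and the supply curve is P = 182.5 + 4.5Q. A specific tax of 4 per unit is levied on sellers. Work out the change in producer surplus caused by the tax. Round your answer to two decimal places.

Without the tax, 213 - 3Q = 182.5 + 4.5Q so Q* = 4.0667 and P* = 200.8.
A tax on sellers shifts supply up by 4: 213 - 3Q = 182.5 + 4.5Q + 4, so Q_t = 3.5333. Buyers pay P_b = 202.4; sellers receive P_s = P_b - 4 = 198.4.
PS falls from (1/2)(4.0667)(18.3) = 37.21 to (1/2)(3.5333)(15.9) = 28.09, a change of -9.12.

-9.12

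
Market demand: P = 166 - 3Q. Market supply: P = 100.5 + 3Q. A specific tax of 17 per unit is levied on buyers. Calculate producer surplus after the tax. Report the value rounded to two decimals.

98.01

Pre-tax equilibrium: 166 - 3Q = 100.5 + 3Q gives Q* = 10.9167, P* = 133.25.
A tax on buyers shifts demand down by 17: (166 - 17) - 3Q = 100.5 + 3Q, so Q_t = 8.0833. Buyers pay P_b = 141.75; sellers receive P_s = P_b - 17 = 124.75.
PS = (1/2)(Q_t)(P_s - 100.5) = (1/2)(8.0833)(24.25) = 98.0104.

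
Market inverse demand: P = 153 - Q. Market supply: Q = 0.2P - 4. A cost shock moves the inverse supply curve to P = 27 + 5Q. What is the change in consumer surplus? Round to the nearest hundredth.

Rewriting supply in inverse form: P = 20 + 5Q.
Initial equilibrium: Q_0 = 22.1667, P_0 = 130.8333; CS_0 = (1/2)(22.1667)(22.1667) = 245.6806, PS_0 = (1/2)(22.1667)(110.8333) = 1228.4028.
New equilibrium: 153 - Q = 27 + 5Q gives Q_1 = 21, P_1 = 132; CS_1 = 220.5, PS_1 = 1102.5.
Change in consumer surplus = 220.5 - 245.6806 = -25.1806.

-25.18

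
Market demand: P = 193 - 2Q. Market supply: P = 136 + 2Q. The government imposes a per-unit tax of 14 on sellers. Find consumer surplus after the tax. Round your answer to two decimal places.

Pre-tax equilibrium: 193 - 2Q = 136 + 2Q gives Q* = 14.25, P* = 164.5.
A tax on sellers shifts supply up by 14: 193 - 2Q = 136 + 2Q + 14, so Q_t = 10.75. Buyers pay P_b = 171.5; sellers receive P_s = P_b - 14 = 157.5.
Consumer surplus is the triangle under demand above P_b: (1/2)(10.75)(193 - 171.5) = 115.5625.

115.56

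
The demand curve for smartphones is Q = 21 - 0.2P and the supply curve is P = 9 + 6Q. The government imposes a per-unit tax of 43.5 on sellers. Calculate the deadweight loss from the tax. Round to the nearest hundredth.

86.01

Rewriting demand in inverse form: P = 105 - 5Q.
Without the tax, 105 - 5Q = 9 + 6Q so Q* = 8.7273 and P* = 61.3636.
A tax on sellers shifts supply up by 43.5: 105 - 5Q = 9 + 6Q + 43.5, so Q_t = 4.7727. Buyers pay P_b = 81.1364; sellers receive P_s = P_b - 43.5 = 37.6364.
The welfare triangle lost has base Q* - Q_t = 3.9545 and height t = 43.5, so DWL = (1/2)(3.9545)(43.5) = 86.0114.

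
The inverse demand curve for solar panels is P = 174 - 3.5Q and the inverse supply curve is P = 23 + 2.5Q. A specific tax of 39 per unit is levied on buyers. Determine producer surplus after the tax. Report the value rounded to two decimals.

Pre-tax equilibrium: 174 - 3.5Q = 23 + 2.5Q gives Q* = 25.1667, P* = 85.9167.
With the tax, buyers' net willingness to pay falls by 39: (174 - 39) - 3.5Q = 23 + 2.5Q, so Q_t = 18.6667. Buyers pay P_b = 108.6667; sellers receive P_s = P_b - 39 = 69.6667.
Producer surplus is the triangle above supply below P_s: (1/2)(18.6667)(69.6667 - 23) = 435.5556.

435.56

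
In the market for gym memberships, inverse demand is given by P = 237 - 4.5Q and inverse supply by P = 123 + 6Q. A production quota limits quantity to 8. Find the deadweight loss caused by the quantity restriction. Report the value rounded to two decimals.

42.86

Without the quota, 237 - 4.5Q = 123 + 6Q gives Q* = 10.8571.
At Q = 8 the demand price is 237 - 4.5(8) = 201 and the supply price is 123 + 6(8) = 171.
Deadweight loss is the triangle between the curves from 8 to 10.8571: (1/2)(201 - 171)(10.8571 - 8) = 42.8571.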